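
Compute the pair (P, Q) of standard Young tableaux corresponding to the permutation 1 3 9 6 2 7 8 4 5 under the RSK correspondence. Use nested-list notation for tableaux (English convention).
Insert each entry of the permutation into P by Schensted row insertion, recording in Q the position of each new cell.

Insert 1: appended to row 1. P = [[1]].
Insert 3: appended to row 1. P = [[1, 3]].
Insert 9: appended to row 1. P = [[1, 3, 9]].
Insert 6: 6 bumps 9 from row 1; 9 starts row 2. P = [[1, 3, 6], [9]].
Insert 2: 2 bumps 3 from row 1; 3 bumps 9 from row 2; 9 starts row 3. P = [[1, 2, 6], [3], [9]].
Insert 7: appended to row 1. P = [[1, 2, 6, 7], [3], [9]].
Insert 8: appended to row 1. P = [[1, 2, 6, 7, 8], [3], [9]].
Insert 4: 4 bumps 6 from row 1; 6 appends to row 2. P = [[1, 2, 4, 7, 8], [3, 6], [9]].
Insert 5: 5 bumps 7 from row 1; 7 appends to row 2. P = [[1, 2, 4, 5, 8], [3, 6, 7], [9]].

So P = [[1, 2, 4, 5, 8], [3, 6, 7], [9]], Q = [[1, 2, 3, 6, 7], [4, 8, 9], [5]].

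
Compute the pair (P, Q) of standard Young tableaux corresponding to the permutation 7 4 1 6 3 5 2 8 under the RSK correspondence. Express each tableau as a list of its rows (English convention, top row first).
Insert each entry of the permutation into P by Schensted row insertion, recording in Q the position of each new cell.

Insert 7: appended to row 1. P = [[7]].
Insert 4: 4 bumps 7 from row 1; 7 starts row 2. P = [[4], [7]].
Insert 1: 1 bumps 4 from row 1; 4 bumps 7 from row 2; 7 starts row 3. P = [[1], [4], [7]].
Insert 6: appended to row 1. P = [[1, 6], [4], [7]].
Insert 3: 3 bumps 6 from row 1; 6 appends to row 2. P = [[1, 3], [4, 6], [7]].
Insert 5: appended to row 1. P = [[1, 3, 5], [4, 6], [7]].
Insert 2: 2 bumps 3 from row 1; 3 bumps 4 from row 2; 4 bumps 7 from row 3; 7 starts row 4. P = [[1, 2, 5], [3, 6], [4], [7]].
Insert 8: appended to row 1. P = [[1, 2, 5, 8], [3, 6], [4], [7]].

So P = [[1, 2, 5, 8], [3, 6], [4], [7]], Q = [[1, 4, 6, 8], [2, 5], [3], [7]].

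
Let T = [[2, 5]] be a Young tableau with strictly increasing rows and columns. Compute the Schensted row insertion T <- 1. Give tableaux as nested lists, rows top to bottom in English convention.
In row 1, 1 replaces 2 (the leftmost entry greater than 1); 2 is bumped to row 2. 2 starts a new row 2. The new tableau is [[1, 5], [2]].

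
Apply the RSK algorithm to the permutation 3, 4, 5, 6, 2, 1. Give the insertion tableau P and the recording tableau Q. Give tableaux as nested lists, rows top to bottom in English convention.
P = [[1, 4, 5, 6], [2], [3]], Q = [[1, 2, 3, 4], [5], [6]]

Insert each entry of the permutation into P by Schensted row insertion, recording in Q the position of each new cell.

Insert 3: appended to row 1. P = [[3]].
Insert 4: appended to row 1. P = [[3, 4]].
Insert 5: appended to row 1. P = [[3, 4, 5]].
Insert 6: appended to row 1. P = [[3, 4, 5, 6]].
Insert 2: 2 bumps 3 from row 1; 3 starts row 2. P = [[2, 4, 5, 6], [3]].
Insert 1: 1 bumps 2 from row 1; 2 bumps 3 from row 2; 3 starts row 3. P = [[1, 4, 5, 6], [2], [3]].

So P = [[1, 4, 5, 6], [2], [3]], Q = [[1, 2, 3, 4], [5], [6]].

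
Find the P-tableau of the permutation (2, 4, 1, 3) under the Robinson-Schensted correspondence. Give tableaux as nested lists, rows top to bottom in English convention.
Insert 2: appended to row 1. P = [[2]].
Insert 4: appended to row 1. P = [[2, 4]].
Insert 1: 1 bumps 2 from row 1; 2 starts row 2. P = [[1, 4], [2]].
Insert 3: 3 bumps 4 from row 1; 4 appends to row 2. P = [[1, 3], [2, 4]].

So P = [[1, 3], [2, 4]].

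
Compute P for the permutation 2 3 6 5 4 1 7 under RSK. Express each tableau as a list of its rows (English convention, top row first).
P = [[1, 3, 4, 7], [2], [5], [6]]

Insert 2: appended to row 1. P = [[2]].
Insert 3: appended to row 1. P = [[2, 3]].
Insert 6: appended to row 1. P = [[2, 3, 6]].
Insert 5: 5 bumps 6 from row 1; 6 starts row 2. P = [[2, 3, 5], [6]].
Insert 4: 4 bumps 5 from row 1; 5 bumps 6 from row 2; 6 starts row 3. P = [[2, 3, 4], [5], [6]].
Insert 1: 1 bumps 2 from row 1; 2 bumps 5 from row 2; 5 bumps 6 from row 3; 6 starts row 4. P = [[1, 3, 4], [2], [5], [6]].
Insert 7: appended to row 1. P = [[1, 3, 4, 7], [2], [5], [6]].

So P = [[1, 3, 4, 7], [2], [5], [6]].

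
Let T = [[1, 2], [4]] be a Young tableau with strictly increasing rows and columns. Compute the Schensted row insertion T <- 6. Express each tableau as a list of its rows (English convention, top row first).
6 is larger than every entry of row 1, so it is appended to row 1. The new tableau is [[1, 2, 6], [4]].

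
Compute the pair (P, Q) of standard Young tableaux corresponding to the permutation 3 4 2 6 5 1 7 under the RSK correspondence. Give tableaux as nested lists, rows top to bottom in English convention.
P = [[1, 4, 5, 7], [2, 6], [3]], Q = [[1, 2, 4, 7], [3, 5], [6]]

Insert each entry of the permutation into P by Schensted row insertion, recording in Q the position of each new cell.

After inserting 3: P = [[3]].
After inserting 4: P = [[3, 4]].
After inserting 2: P = [[2, 4], [3]].
After inserting 6: P = [[2, 4, 6], [3]].
After inserting 5: P = [[2, 4, 5], [3, 6]].
After inserting 1: P = [[1, 4, 5], [2, 6], [3]].
After inserting 7: P = [[1, 4, 5, 7], [2, 6], [3]].

So P = [[1, 4, 5, 7], [2, 6], [3]], Q = [[1, 2, 4, 7], [3, 5], [6]].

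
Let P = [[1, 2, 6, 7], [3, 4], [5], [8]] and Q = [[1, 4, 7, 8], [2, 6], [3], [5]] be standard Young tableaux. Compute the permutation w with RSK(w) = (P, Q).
Reverse RSK: for i = n, n-1, ..., 1, locate i in Q, remove the corresponding corner cell from P, and reverse-bump its entry up through P; the value ejected from row 1 is w(i).

So w = 8 5 3 4 1 2 6 7.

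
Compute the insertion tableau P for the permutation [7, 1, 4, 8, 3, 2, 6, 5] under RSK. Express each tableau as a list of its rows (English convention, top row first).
P = [[1, 2, 5], [3, 6], [4, 8], [7]]

Insert 7: appended to row 1. P = [[7]].
Insert 1: 1 bumps 7 from row 1; 7 starts row 2. P = [[1], [7]].
Insert 4: appended to row 1. P = [[1, 4], [7]].
Insert 8: appended to row 1. P = [[1, 4, 8], [7]].
Insert 3: 3 bumps 4 from row 1; 4 bumps 7 from row 2; 7 starts row 3. P = [[1, 3, 8], [4], [7]].
Insert 2: 2 bumps 3 from row 1; 3 bumps 4 from row 2; 4 bumps 7 from row 3; 7 starts row 4. P = [[1, 2, 8], [3], [4], [7]].
Insert 6: 6 bumps 8 from row 1; 8 appends to row 2. P = [[1, 2, 6], [3, 8], [4], [7]].
Insert 5: 5 bumps 6 from row 1; 6 bumps 8 from row 2; 8 appends to row 3. P = [[1, 2, 5], [3, 6], [4, 8], [7]].

So P = [[1, 2, 5], [3, 6], [4, 8], [7]].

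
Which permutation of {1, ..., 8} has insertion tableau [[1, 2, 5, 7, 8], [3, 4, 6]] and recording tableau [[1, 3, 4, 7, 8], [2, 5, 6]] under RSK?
Reverse RSK: for i = n, n-1, ..., 1, locate i in Q, remove the corresponding corner cell from P, and reverse-bump its entry up through P; the value ejected from row 1 is w(i).

So w = 3 1 4 6 2 5 7 8.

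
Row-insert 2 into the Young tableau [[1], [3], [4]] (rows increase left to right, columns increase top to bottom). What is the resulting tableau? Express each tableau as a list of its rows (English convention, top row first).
[[1, 2], [3], [4]]

2 is larger than every entry of row 1, so it is appended to row 1. The new tableau is [[1, 2], [3], [4]].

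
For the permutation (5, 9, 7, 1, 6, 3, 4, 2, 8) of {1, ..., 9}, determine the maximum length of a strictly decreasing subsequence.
5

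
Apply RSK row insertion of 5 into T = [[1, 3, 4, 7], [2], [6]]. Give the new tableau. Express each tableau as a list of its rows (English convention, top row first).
In row 1, 5 replaces 7 (the leftmost entry greater than 5); 7 is bumped to row 2. 7 is appended to row 2. The new tableau is [[1, 3, 4, 5], [2, 7], [6]].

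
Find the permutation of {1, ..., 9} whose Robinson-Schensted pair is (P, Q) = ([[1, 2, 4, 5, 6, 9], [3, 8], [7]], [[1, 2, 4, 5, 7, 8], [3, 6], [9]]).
1 7 3 4 8 5 6 9 2

Reverse the RSK construction: for i from n down to 1, find the cell of Q containing i, remove the entry at that cell from P, and reverse-bump it up through P; the value ejected from row 1 is w(i).

Step i=9: Q has 9 at row 3, column 1; remove 7 from row 3 of P and reverse-bump: 7 enters row 2 and ejects 3; 3 enters row 1 and ejects 2. So w(9) = 2. P is now [[1, 3, 4, 5, 6, 9], [7, 8]].
Step i=8: Q has 8 at row 1, column 6; remove that cell from P, ejecting 9. So w(8) = 9. P is now [[1, 3, 4, 5, 6], [7, 8]].
Step i=7: Q has 7 at row 1, column 5; remove that cell from P, ejecting 6. So w(7) = 6. P is now [[1, 3, 4, 5], [7, 8]].
Step i=6: Q has 6 at row 2, column 2; remove 8 from row 2 of P and reverse-bump: 8 enters row 1 and ejects 5. So w(6) = 5. P is now [[1, 3, 4, 8], [7]].
Step i=5: Q has 5 at row 1, column 4; remove that cell from P, ejecting 8. So w(5) = 8. P is now [[1, 3, 4], [7]].
Step i=4: Q has 4 at row 1, column 3; remove that cell from P, ejecting 4. So w(4) = 4. P is now [[1, 3], [7]].
Step i=3: Q has 3 at row 2, column 1; remove 7 from row 2 of P and reverse-bump: 7 enters row 1 and ejects 3. So w(3) = 3. P is now [[1, 7]].
Step i=2: Q has 2 at row 1, column 2; remove that cell from P, ejecting 7. So w(2) = 7. P is now [[1]].
Step i=1: Q has 1 at row 1, column 1; remove that cell from P, ejecting 1. So w(1) = 1. P is now [].

So w = 1 7 3 4 8 5 6 9 2.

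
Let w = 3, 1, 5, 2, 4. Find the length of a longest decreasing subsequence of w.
2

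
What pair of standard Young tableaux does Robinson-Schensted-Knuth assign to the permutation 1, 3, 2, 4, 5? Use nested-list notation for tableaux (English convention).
P = [[1, 2, 4, 5], [3]], Q = [[1, 2, 4, 5], [3]]

Insert each entry of the permutation into P by Schensted row insertion, recording in Q the position of each new cell.

Insert 1: appended to row 1. P = [[1]].
Insert 3: appended to row 1. P = [[1, 3]].
Insert 2: 2 bumps 3 from row 1; 3 starts row 2. P = [[1, 2], [3]].
Insert 4: appended to row 1. P = [[1, 2, 4], [3]].
Insert 5: appended to row 1. P = [[1, 2, 4, 5], [3]].

So P = [[1, 2, 4, 5], [3]], Q = [[1, 2, 4, 5], [3]].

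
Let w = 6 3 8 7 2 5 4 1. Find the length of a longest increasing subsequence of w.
2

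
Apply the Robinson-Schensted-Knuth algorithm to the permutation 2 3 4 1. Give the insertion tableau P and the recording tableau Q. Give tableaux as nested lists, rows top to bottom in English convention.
Insert each entry of the permutation into P by Schensted row insertion, recording in Q the position of each new cell.

Insert 2: appended to row 1. P = [[2]].
Insert 3: appended to row 1. P = [[2, 3]].
Insert 4: appended to row 1. P = [[2, 3, 4]].
Insert 1: 1 bumps 2 from row 1; 2 starts row 2. P = [[1, 3, 4], [2]].

So P = [[1, 3, 4], [2]], Q = [[1, 2, 3], [4]].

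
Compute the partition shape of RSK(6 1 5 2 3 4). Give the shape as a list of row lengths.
[4, 1, 1]

RSK row insertion gives P = [[1, 2, 3, 4], [5], [6]], which has shape [4, 1, 1].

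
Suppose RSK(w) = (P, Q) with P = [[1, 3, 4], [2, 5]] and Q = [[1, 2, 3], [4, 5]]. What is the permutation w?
Reverse the RSK construction: for i from n down to 1, find the cell of Q containing i, remove the entry at that cell from P, and reverse-bump it up through P; the value ejected from row 1 is w(i).

Step i=5: Q has 5 at row 2, column 2; remove 5 from row 2 of P and reverse-bump: 5 enters row 1 and ejects 4. So w(5) = 4. P is now [[1, 3, 5], [2]].
Step i=4: Q has 4 at row 2, column 1; remove 2 from row 2 of P and reverse-bump: 2 enters row 1 and ejects 1. So w(4) = 1. P is now [[2, 3, 5]].
Step i=3: Q has 3 at row 1, column 3; remove that cell from P, ejecting 5. So w(3) = 5. P is now [[2, 3]].
Step i=2: Q has 2 at row 1, column 2; remove that cell from P, ejecting 3. So w(2) = 3. P is now [[2]].
Step i=1: Q has 1 at row 1, column 1; remove that cell from P, ejecting 2. So w(1) = 2. P is now [].

So w = 2 3 5 1 4.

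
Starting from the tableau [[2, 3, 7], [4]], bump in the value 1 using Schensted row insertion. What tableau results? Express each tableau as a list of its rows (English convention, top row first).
[[1, 3, 7], [2], [4]]

In row 1, 1 replaces 2 (the leftmost entry greater than 1); 2 is bumped to row 2. In row 2, 2 replaces 4 (the leftmost entry greater than 2); 4 is bumped to row 3. 4 starts a new row 3. The new tableau is [[1, 3, 7], [2], [4]].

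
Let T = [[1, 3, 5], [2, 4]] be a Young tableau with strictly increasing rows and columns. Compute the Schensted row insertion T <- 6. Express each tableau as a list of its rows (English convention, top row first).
[[1, 3, 5, 6], [2, 4]]

6 is larger than every entry of row 1, so it is appended to row 1. The new tableau is [[1, 3, 5, 6], [2, 4]].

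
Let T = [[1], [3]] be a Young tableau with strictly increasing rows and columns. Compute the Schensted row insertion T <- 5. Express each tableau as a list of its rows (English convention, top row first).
[[1, 5], [3]]

5 is larger than every entry of row 1, so it is appended to row 1. The new tableau is [[1, 5], [3]].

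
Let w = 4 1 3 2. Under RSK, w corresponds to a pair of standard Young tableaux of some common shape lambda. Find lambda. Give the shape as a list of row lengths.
[2, 1, 1]

Row-insert each entry into an empty tableau.

After inserting 4: P = [[4]].
After inserting 1: P = [[1], [4]].
After inserting 3: P = [[1, 3], [4]].
After inserting 2: P = [[1, 2], [3], [4]].

The final insertion tableau P = [[1, 2], [3], [4]] has shape [2, 1, 1].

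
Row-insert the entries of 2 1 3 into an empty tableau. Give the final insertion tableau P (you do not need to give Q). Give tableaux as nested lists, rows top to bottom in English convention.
Insert 2: appended to row 1. P = [[2]].
Insert 1: 1 bumps 2 from row 1; 2 starts row 2. P = [[1], [2]].
Insert 3: appended to row 1. P = [[1, 3], [2]].

So P = [[1, 3], [2]].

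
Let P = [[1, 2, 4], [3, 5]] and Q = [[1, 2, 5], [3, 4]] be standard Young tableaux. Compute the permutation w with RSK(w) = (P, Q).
Reverse the RSK construction: for i from n down to 1, find the cell of Q containing i, remove the entry at that cell from P, and reverse-bump it up through P; the value ejected from row 1 is w(i).

Step i=5: Q has 5 at row 1, column 3; remove that cell from P, ejecting 4. So w(5) = 4. P is now [[1, 2], [3, 5]].
Step i=4: Q has 4 at row 2, column 2; remove 5 from row 2 of P and reverse-bump: 5 enters row 1 and ejects 2. So w(4) = 2. P is now [[1, 5], [3]].
Step i=3: Q has 3 at row 2, column 1; remove 3 from row 2 of P and reverse-bump: 3 enters row 1 and ejects 1. So w(3) = 1. P is now [[3, 5]].
Step i=2: Q has 2 at row 1, column 2; remove that cell from P, ejecting 5. So w(2) = 5. P is now [[3]].
Step i=1: Q has 1 at row 1, column 1; remove that cell from P, ejecting 3. So w(1) = 3. P is now [].

So w = 3 5 1 2 4.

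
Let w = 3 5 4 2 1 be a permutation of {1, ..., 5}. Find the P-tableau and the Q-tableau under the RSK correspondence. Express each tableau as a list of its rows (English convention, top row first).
Insert each entry of the permutation into P by Schensted row insertion, recording in Q the position of each new cell.

After inserting 3: P = [[3]].
After inserting 5: P = [[3, 5]].
After inserting 4: P = [[3, 4], [5]].
After inserting 2: P = [[2, 4], [3], [5]].
After inserting 1: P = [[1, 4], [2], [3], [5]].

So P = [[1, 4], [2], [3], [5]], Q = [[1, 2], [3], [4], [5]].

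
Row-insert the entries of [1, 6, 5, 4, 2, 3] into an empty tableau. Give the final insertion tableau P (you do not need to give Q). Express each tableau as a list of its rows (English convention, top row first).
After inserting 1: P = [[1]].
After inserting 6: P = [[1, 6]].
After inserting 5: P = [[1, 5], [6]].
After inserting 4: P = [[1, 4], [5], [6]].
After inserting 2: P = [[1, 2], [4], [5], [6]].
After inserting 3: P = [[1, 2, 3], [4], [5], [6]].

So P = [[1, 2, 3], [4], [5], [6]].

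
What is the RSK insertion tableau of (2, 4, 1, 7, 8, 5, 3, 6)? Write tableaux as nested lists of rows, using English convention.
P = [[1, 3, 5, 6], [2, 4, 8], [7]]

Insert 2: appended to row 1. P = [[2]].
Insert 4: appended to row 1. P = [[2, 4]].
Insert 1: 1 bumps 2 from row 1; 2 starts row 2. P = [[1, 4], [2]].
Insert 7: appended to row 1. P = [[1, 4, 7], [2]].
Insert 8: appended to row 1. P = [[1, 4, 7, 8], [2]].
Insert 5: 5 bumps 7 from row 1; 7 appends to row 2. P = [[1, 4, 5, 8], [2, 7]].
Insert 3: 3 bumps 4 from row 1; 4 bumps 7 from row 2; 7 starts row 3. P = [[1, 3, 5, 8], [2, 4], [7]].
Insert 6: 6 bumps 8 from row 1; 8 appends to row 2. P = [[1, 3, 5, 6], [2, 4, 8], [7]].

So P = [[1, 3, 5, 6], [2, 4, 8], [7]].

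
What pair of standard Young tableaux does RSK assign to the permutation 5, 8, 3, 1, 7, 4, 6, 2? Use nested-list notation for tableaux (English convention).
P = [[1, 2, 6], [3, 4], [5, 7], [8]], Q = [[1, 2, 7], [3, 5], [4, 6], [8]]

Insert each entry of the permutation into P by Schensted row insertion, recording in Q the position of each new cell.

Insert 5: appended to row 1. P = [[5]].
Insert 8: appended to row 1. P = [[5, 8]].
Insert 3: 3 bumps 5 from row 1; 5 starts row 2. P = [[3, 8], [5]].
Insert 1: 1 bumps 3 from row 1; 3 bumps 5 from row 2; 5 starts row 3. P = [[1, 8], [3], [5]].
Insert 7: 7 bumps 8 from row 1; 8 appends to row 2. P = [[1, 7], [3, 8], [5]].
Insert 4: 4 bumps 7 from row 1; 7 bumps 8 from row 2; 8 appends to row 3. P = [[1, 4], [3, 7], [5, 8]].
Insert 6: appended to row 1. P = [[1, 4, 6], [3, 7], [5, 8]].
Insert 2: 2 bumps 4 from row 1; 4 bumps 7 from row 2; 7 bumps 8 from row 3; 8 starts row 4. P = [[1, 2, 6], [3, 4], [5, 7], [8]].

So P = [[1, 2, 6], [3, 4], [5, 7], [8]], Q = [[1, 2, 7], [3, 5], [4, 6], [8]].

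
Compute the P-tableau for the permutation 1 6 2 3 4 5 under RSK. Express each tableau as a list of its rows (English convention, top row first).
P = [[1, 2, 3, 4, 5], [6]]

Insert 1: appended to row 1. P = [[1]].
Insert 6: appended to row 1. P = [[1, 6]].
Insert 2: 2 bumps 6 from row 1; 6 starts row 2. P = [[1, 2], [6]].
Insert 3: appended to row 1. P = [[1, 2, 3], [6]].
Insert 4: appended to row 1. P = [[1, 2, 3, 4], [6]].
Insert 5: appended to row 1. P = [[1, 2, 3, 4, 5], [6]].

So P = [[1, 2, 3, 4, 5], [6]].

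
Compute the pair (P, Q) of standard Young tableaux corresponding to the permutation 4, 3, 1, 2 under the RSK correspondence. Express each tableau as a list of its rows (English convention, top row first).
Insert each entry of the permutation into P by Schensted row insertion, recording in Q the position of each new cell.

Insert 4: appended to row 1. P = [[4]], Q = [[1]].
Insert 3: 3 bumps 4 from row 1; 4 starts row 2. P = [[3], [4]], Q = [[1], [2]].
Insert 1: 1 bumps 3 from row 1; 3 bumps 4 from row 2; 4 starts row 3. P = [[1], [3], [4]], Q = [[1], [2], [3]].
Insert 2: appended to row 1. P = [[1, 2], [3], [4]], Q = [[1, 4], [2], [3]].

So P = [[1, 2], [3], [4]], Q = [[1, 4], [2], [3]].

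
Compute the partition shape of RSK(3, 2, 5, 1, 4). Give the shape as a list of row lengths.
[2, 2, 1]

Row-insert each entry into an empty tableau.

After inserting 3: P = [[3]].
After inserting 2: P = [[2], [3]].
After inserting 5: P = [[2, 5], [3]].
After inserting 1: P = [[1, 5], [2], [3]].
After inserting 4: P = [[1, 4], [2, 5], [3]].

The final insertion tableau P = [[1, 4], [2, 5], [3]] has shape [2, 2, 1].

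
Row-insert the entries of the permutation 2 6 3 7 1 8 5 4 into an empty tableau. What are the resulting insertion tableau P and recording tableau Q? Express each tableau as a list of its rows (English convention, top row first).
Insert each entry of the permutation into P by Schensted row insertion, recording in Q the position of each new cell.

Insert 2: appended to row 1. P = [[2]].
Insert 6: appended to row 1. P = [[2, 6]].
Insert 3: 3 bumps 6 from row 1; 6 starts row 2. P = [[2, 3], [6]].
Insert 7: appended to row 1. P = [[2, 3, 7], [6]].
Insert 1: 1 bumps 2 from row 1; 2 bumps 6 from row 2; 6 starts row 3. P = [[1, 3, 7], [2], [6]].
Insert 8: appended to row 1. P = [[1, 3, 7, 8], [2], [6]].
Insert 5: 5 bumps 7 from row 1; 7 appends to row 2. P = [[1, 3, 5, 8], [2, 7], [6]].
Insert 4: 4 bumps 5 from row 1; 5 bumps 7 from row 2; 7 appends to row 3. P = [[1, 3, 4, 8], [2, 5], [6, 7]].

So P = [[1, 3, 4, 8], [2, 5], [6, 7]], Q = [[1, 2, 4, 6], [3, 7], [5, 8]].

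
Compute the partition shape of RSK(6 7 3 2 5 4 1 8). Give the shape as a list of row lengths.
[3, 2, 2, 1]

RSK row insertion gives P = [[1, 4, 8], [2, 5], [3, 7], [6]], which has shape [3, 2, 2, 1].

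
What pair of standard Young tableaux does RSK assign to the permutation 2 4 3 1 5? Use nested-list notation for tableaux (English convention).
Insert each entry of the permutation into P by Schensted row insertion, recording in Q the position of each new cell.

Insert 2: appended to row 1. P = [[2]].
Insert 4: appended to row 1. P = [[2, 4]].
Insert 3: 3 bumps 4 from row 1; 4 starts row 2. P = [[2, 3], [4]].
Insert 1: 1 bumps 2 from row 1; 2 bumps 4 from row 2; 4 starts row 3. P = [[1, 3], [2], [4]].
Insert 5: appended to row 1. P = [[1, 3, 5], [2], [4]].

So P = [[1, 3, 5], [2], [4]], Q = [[1, 2, 5], [3], [4]].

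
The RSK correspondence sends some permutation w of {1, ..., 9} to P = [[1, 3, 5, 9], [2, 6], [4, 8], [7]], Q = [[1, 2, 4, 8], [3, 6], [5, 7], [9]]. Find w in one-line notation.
2 7 4 8 3 6 5 9 1

Reverse the RSK construction: for i from n down to 1, find the cell of Q containing i, remove the entry at that cell from P, and reverse-bump it up through P; the value ejected from row 1 is w(i).

Step i=9: Q has 9 at row 4, column 1; remove 7 from row 4 of P and reverse-bump: 7 enters row 3 and ejects 4; 4 enters row 2 and ejects 2; 2 enters row 1 and ejects 1. So w(9) = 1. P is now [[2, 3, 5, 9], [4, 6], [7, 8]].
Step i=8: Q has 8 at row 1, column 4; remove that cell from P, ejecting 9. So w(8) = 9. P is now [[2, 3, 5], [4, 6], [7, 8]].
Step i=7: Q has 7 at row 3, column 2; remove 8 from row 3 of P and reverse-bump: 8 enters row 2 and ejects 6; 6 enters row 1 and ejects 5. So w(7) = 5. P is now [[2, 3, 6], [4, 8], [7]].
Step i=6: Q has 6 at row 2, column 2; remove 8 from row 2 of P and reverse-bump: 8 enters row 1 and ejects 6. So w(6) = 6. P is now [[2, 3, 8], [4], [7]].
Step i=5: Q has 5 at row 3, column 1; remove 7 from row 3 of P and reverse-bump: 7 enters row 2 and ejects 4; 4 enters row 1 and ejects 3. So w(5) = 3. P is now [[2, 4, 8], [7]].
Step i=4: Q has 4 at row 1, column 3; remove that cell from P, ejecting 8. So w(4) = 8. P is now [[2, 4], [7]].
Step i=3: Q has 3 at row 2, column 1; remove 7 from row 2 of P and reverse-bump: 7 enters row 1 and ejects 4. So w(3) = 4. P is now [[2, 7]].
Step i=2: Q has 2 at row 1, column 2; remove that cell from P, ejecting 7. So w(2) = 7. P is now [[2]].
Step i=1: Q has 1 at row 1, column 1; remove that cell from P, ejecting 2. So w(1) = 2. P is now [].

So w = 2 7 4 8 3 6 5 9 1.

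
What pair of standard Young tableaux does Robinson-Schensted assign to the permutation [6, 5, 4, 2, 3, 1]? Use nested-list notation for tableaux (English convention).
Insert each entry of the permutation into P by Schensted row insertion, recording in Q the position of each new cell.

Insert 6: appended to row 1. P = [[6]].
Insert 5: 5 bumps 6 from row 1; 6 starts row 2. P = [[5], [6]].
Insert 4: 4 bumps 5 from row 1; 5 bumps 6 from row 2; 6 starts row 3. P = [[4], [5], [6]].
Insert 2: 2 bumps 4 from row 1; 4 bumps 5 from row 2; 5 bumps 6 from row 3; 6 starts row 4. P = [[2], [4], [5], [6]].
Insert 3: appended to row 1. P = [[2, 3], [4], [5], [6]].
Insert 1: 1 bumps 2 from row 1; 2 bumps 4 from row 2; 4 bumps 5 from row 3; 5 bumps 6 from row 4; 6 starts row 5. P = [[1, 3], [2], [4], [5], [6]].

So P = [[1, 3], [2], [4], [5], [6]], Q = [[1, 5], [2], [3], [4], [6]].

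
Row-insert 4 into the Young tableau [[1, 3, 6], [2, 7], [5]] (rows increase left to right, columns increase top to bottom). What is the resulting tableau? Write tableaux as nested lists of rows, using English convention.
In row 1, 4 replaces 6 (the leftmost entry greater than 4); 6 is bumped to row 2. In row 2, 6 replaces 7 (the leftmost entry greater than 6); 7 is bumped to row 3. 7 is appended to row 3. The new tableau is [[1, 3, 4], [2, 6], [5, 7]].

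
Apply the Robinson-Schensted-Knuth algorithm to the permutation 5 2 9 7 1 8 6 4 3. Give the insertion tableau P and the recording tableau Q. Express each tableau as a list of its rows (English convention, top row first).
Insert each entry of the permutation into P by Schensted row insertion, recording in Q the position of each new cell.

Insert 5: appended to row 1. P = [[5]], Q = [[1]].
Insert 2: 2 bumps 5 from row 1; 5 starts row 2. P = [[2], [5]], Q = [[1], [2]].
Insert 9: appended to row 1. P = [[2, 9], [5]], Q = [[1, 3], [2]].
Insert 7: 7 bumps 9 from row 1; 9 appends to row 2. P = [[2, 7], [5, 9]], Q = [[1, 3], [2, 4]].
Insert 1: 1 bumps 2 from row 1; 2 bumps 5 from row 2; 5 starts row 3. P = [[1, 7], [2, 9], [5]], Q = [[1, 3], [2, 4], [5]].
Insert 8: appended to row 1. P = [[1, 7, 8], [2, 9], [5]], Q = [[1, 3, 6], [2, 4], [5]].
Insert 6: 6 bumps 7 from row 1; 7 bumps 9 from row 2; 9 appends to row 3. P = [[1, 6, 8], [2, 7], [5, 9]], Q = [[1, 3, 6], [2, 4], [5, 7]].
Insert 4: 4 bumps 6 from row 1; 6 bumps 7 from row 2; 7 bumps 9 from row 3; 9 starts row 4. P = [[1, 4, 8], [2, 6], [5, 7], [9]], Q = [[1, 3, 6], [2, 4], [5, 7], [8]].
Insert 3: 3 bumps 4 from row 1; 4 bumps 6 from row 2; 6 bumps 7 from row 3; 7 bumps 9 from row 4; 9 starts row 5. P = [[1, 3, 8], [2, 4], [5, 6], [7], [9]], Q = [[1, 3, 6], [2, 4], [5, 7], [8], [9]].

So P = [[1, 3, 8], [2, 4], [5, 6], [7], [9]], Q = [[1, 3, 6], [2, 4], [5, 7], [8], [9]].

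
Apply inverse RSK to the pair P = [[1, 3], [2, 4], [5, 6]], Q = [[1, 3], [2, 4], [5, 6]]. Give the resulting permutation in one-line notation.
5 2 6 4 1 3

Reverse the RSK construction: for i from n down to 1, find the cell of Q containing i, remove the entry at that cell from P, and reverse-bump it up through P; the value ejected from row 1 is w(i).

Step i=6: Q has 6 at row 3, column 2; remove 6 from row 3 of P and reverse-bump: 6 enters row 2 and ejects 4; 4 enters row 1 and ejects 3. So w(6) = 3. P is now [[1, 4], [2, 6], [5]].
Step i=5: Q has 5 at row 3, column 1; remove 5 from row 3 of P and reverse-bump: 5 enters row 2 and ejects 2; 2 enters row 1 and ejects 1. So w(5) = 1. P is now [[2, 4], [5, 6]].
Step i=4: Q has 4 at row 2, column 2; remove 6 from row 2 of P and reverse-bump: 6 enters row 1 and ejects 4. So w(4) = 4. P is now [[2, 6], [5]].
Step i=3: Q has 3 at row 1, column 2; remove that cell from P, ejecting 6. So w(3) = 6. P is now [[2], [5]].
Step i=2: Q has 2 at row 2, column 1; remove 5 from row 2 of P and reverse-bump: 5 enters row 1 and ejects 2. So w(2) = 2. P is now [[5]].
Step i=1: Q has 1 at row 1, column 1; remove that cell from P, ejecting 5. So w(1) = 5. P is now [].

So w = 5 2 6 4 1 3.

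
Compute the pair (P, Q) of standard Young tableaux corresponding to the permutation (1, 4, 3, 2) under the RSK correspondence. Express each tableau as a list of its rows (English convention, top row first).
P = [[1, 2], [3], [4]], Q = [[1, 2], [3], [4]]

Insert each entry of the permutation into P by Schensted row insertion, recording in Q the position of each new cell.

After inserting 1: P = [[1]].
After inserting 4: P = [[1, 4]].
After inserting 3: P = [[1, 3], [4]].
After inserting 2: P = [[1, 2], [3], [4]].

So P = [[1, 2], [3], [4]], Q = [[1, 2], [3], [4]].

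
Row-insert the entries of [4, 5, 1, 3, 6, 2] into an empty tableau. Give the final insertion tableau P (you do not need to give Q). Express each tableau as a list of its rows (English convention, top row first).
Insert 4: appended to row 1. P = [[4]].
Insert 5: appended to row 1. P = [[4, 5]].
Insert 1: 1 bumps 4 from row 1; 4 starts row 2. P = [[1, 5], [4]].
Insert 3: 3 bumps 5 from row 1; 5 appends to row 2. P = [[1, 3], [4, 5]].
Insert 6: appended to row 1. P = [[1, 3, 6], [4, 5]].
Insert 2: 2 bumps 3 from row 1; 3 bumps 4 from row 2; 4 starts row 3. P = [[1, 2, 6], [3, 5], [4]].

So P = [[1, 2, 6], [3, 5], [4]].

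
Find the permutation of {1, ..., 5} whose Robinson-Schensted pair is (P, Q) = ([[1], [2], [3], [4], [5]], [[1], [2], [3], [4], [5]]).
Reverse the RSK construction: for i from n down to 1, find the cell of Q containing i, remove the entry at that cell from P, and reverse-bump it up through P; the value ejected from row 1 is w(i).

Step i=5: Q has 5 at row 5, column 1; remove 5 from row 5 of P and reverse-bump: 5 enters row 4 and ejects 4; 4 enters row 3 and ejects 3; 3 enters row 2 and ejects 2; 2 enters row 1 and ejects 1. So w(5) = 1. P is now [[2], [3], [4], [5]].
Step i=4: Q has 4 at row 4, column 1; remove 5 from row 4 of P and reverse-bump: 5 enters row 3 and ejects 4; 4 enters row 2 and ejects 3; 3 enters row 1 and ejects 2. So w(4) = 2. P is now [[3], [4], [5]].
Step i=3: Q has 3 at row 3, column 1; remove 5 from row 3 of P and reverse-bump: 5 enters row 2 and ejects 4; 4 enters row 1 and ejects 3. So w(3) = 3. P is now [[4], [5]].
Step i=2: Q has 2 at row 2, column 1; remove 5 from row 2 of P and reverse-bump: 5 enters row 1 and ejects 4. So w(2) = 4. P is now [[5]].
Step i=1: Q has 1 at row 1, column 1; remove that cell from P, ejecting 5. So w(1) = 5. P is now [].

So w = 5 4 3 2 1.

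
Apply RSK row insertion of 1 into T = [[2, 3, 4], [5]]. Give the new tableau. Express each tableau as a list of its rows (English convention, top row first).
[[1, 3, 4], [2], [5]]

In row 1, 1 replaces 2 (the leftmost entry greater than 1); 2 is bumped to row 2. In row 2, 2 replaces 5 (the leftmost entry greater than 2); 5 is bumped to row 3. 5 starts a new row 3. The new tableau is [[1, 3, 4], [2], [5]].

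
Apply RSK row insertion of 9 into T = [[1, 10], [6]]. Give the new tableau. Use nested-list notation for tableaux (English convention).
In row 1, 9 replaces 10 (the leftmost entry greater than 9); 10 is bumped to row 2. 10 is appended to row 2. The new tableau is [[1, 9], [6, 10]].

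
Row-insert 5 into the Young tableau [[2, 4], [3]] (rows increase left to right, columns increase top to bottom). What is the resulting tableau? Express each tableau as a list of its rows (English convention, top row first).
5 is larger than every entry of row 1, so it is appended to row 1. The new tableau is [[2, 4, 5], [3]].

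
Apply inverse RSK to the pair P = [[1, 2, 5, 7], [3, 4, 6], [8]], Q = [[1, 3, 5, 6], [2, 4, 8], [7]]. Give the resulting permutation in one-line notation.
3 1 8 4 6 7 2 5

Reverse the RSK construction: for i from n down to 1, find the cell of Q containing i, remove the entry at that cell from P, and reverse-bump it up through P; the value ejected from row 1 is w(i).

Step i=8: Q has 8 at row 2, column 3; remove 6 from row 2 of P and reverse-bump: 6 enters row 1 and ejects 5. So w(8) = 5. P is now [[1, 2, 6, 7], [3, 4], [8]].
Step i=7: Q has 7 at row 3, column 1; remove 8 from row 3 of P and reverse-bump: 8 enters row 2 and ejects 4; 4 enters row 1 and ejects 2. So w(7) = 2. P is now [[1, 4, 6, 7], [3, 8]].
Step i=6: Q has 6 at row 1, column 4; remove that cell from P, ejecting 7. So w(6) = 7. P is now [[1, 4, 6], [3, 8]].
Step i=5: Q has 5 at row 1, column 3; remove that cell from P, ejecting 6. So w(5) = 6. P is now [[1, 4], [3, 8]].
Step i=4: Q has 4 at row 2, column 2; remove 8 from row 2 of P and reverse-bump: 8 enters row 1 and ejects 4. So w(4) = 4. P is now [[1, 8], [3]].
Step i=3: Q has 3 at row 1, column 2; remove that cell from P, ejecting 8. So w(3) = 8. P is now [[1], [3]].
Step i=2: Q has 2 at row 2, column 1; remove 3 from row 2 of P and reverse-bump: 3 enters row 1 and ejects 1. So w(2) = 1. P is now [[3]].
Step i=1: Q has 1 at row 1, column 1; remove that cell from P, ejecting 3. So w(1) = 3. P is now [].

So w = 3 1 8 4 6 7 2 5.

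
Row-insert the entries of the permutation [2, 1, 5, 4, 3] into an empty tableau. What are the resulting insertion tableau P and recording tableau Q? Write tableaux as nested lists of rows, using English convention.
Insert each entry of the permutation into P by Schensted row insertion, recording in Q the position of each new cell.

Insert 2: appended to row 1. P = [[2]].
Insert 1: 1 bumps 2 from row 1; 2 starts row 2. P = [[1], [2]].
Insert 5: appended to row 1. P = [[1, 5], [2]].
Insert 4: 4 bumps 5 from row 1; 5 appends to row 2. P = [[1, 4], [2, 5]].
Insert 3: 3 bumps 4 from row 1; 4 bumps 5 from row 2; 5 starts row 3. P = [[1, 3], [2, 4], [5]].

So P = [[1, 3], [2, 4], [5]], Q = [[1, 3], [2, 4], [5]].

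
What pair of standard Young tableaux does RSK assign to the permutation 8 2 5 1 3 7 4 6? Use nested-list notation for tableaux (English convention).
Insert each entry of the permutation into P by Schensted row insertion, recording in Q the position of each new cell.

After inserting 8: P = [[8]].
After inserting 2: P = [[2], [8]].
After inserting 5: P = [[2, 5], [8]].
After inserting 1: P = [[1, 5], [2], [8]].
After inserting 3: P = [[1, 3], [2, 5], [8]].
After inserting 7: P = [[1, 3, 7], [2, 5], [8]].
After inserting 4: P = [[1, 3, 4], [2, 5, 7], [8]].
After inserting 6: P = [[1, 3, 4, 6], [2, 5, 7], [8]].

So P = [[1, 3, 4, 6], [2, 5, 7], [8]], Q = [[1, 3, 6, 8], [2, 5, 7], [4]].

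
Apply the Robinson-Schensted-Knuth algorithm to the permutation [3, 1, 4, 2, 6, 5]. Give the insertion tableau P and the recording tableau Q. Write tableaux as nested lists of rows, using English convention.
Insert each entry of the permutation into P by Schensted row insertion, recording in Q the position of each new cell.

After inserting 3: P = [[3]].
After inserting 1: P = [[1], [3]].
After inserting 4: P = [[1, 4], [3]].
After inserting 2: P = [[1, 2], [3, 4]].
After inserting 6: P = [[1, 2, 6], [3, 4]].
After inserting 5: P = [[1, 2, 5], [3, 4, 6]].

So P = [[1, 2, 5], [3, 4, 6]], Q = [[1, 3, 5], [2, 4, 6]].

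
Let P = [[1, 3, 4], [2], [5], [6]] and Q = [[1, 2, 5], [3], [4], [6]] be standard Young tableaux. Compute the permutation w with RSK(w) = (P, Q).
2 6 5 3 4 1

Reverse RSK: for i = n, n-1, ..., 1, locate i in Q, remove the corresponding corner cell from P, and reverse-bump its entry up through P; the value ejected from row 1 is w(i).

So w = 2 6 5 3 4 1.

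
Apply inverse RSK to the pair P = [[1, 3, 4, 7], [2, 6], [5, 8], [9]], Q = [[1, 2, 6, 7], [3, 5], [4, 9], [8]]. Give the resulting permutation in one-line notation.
5 9 8 2 3 6 7 1 4

Reverse the RSK construction: for i from n down to 1, find the cell of Q containing i, remove the entry at that cell from P, and reverse-bump it up through P; the value ejected from row 1 is w(i).

Step i=9: Q has 9 at row 3, column 2; remove 8 from row 3 of P and reverse-bump: 8 enters row 2 and ejects 6; 6 enters row 1 and ejects 4. So w(9) = 4. P is now [[1, 3, 6, 7], [2, 8], [5], [9]].
Step i=8: Q has 8 at row 4, column 1; remove 9 from row 4 of P and reverse-bump: 9 enters row 3 and ejects 5; 5 enters row 2 and ejects 2; 2 enters row 1 and ejects 1. So w(8) = 1. P is now [[2, 3, 6, 7], [5, 8], [9]].
Step i=7: Q has 7 at row 1, column 4; remove that cell from P, ejecting 7. So w(7) = 7. P is now [[2, 3, 6], [5, 8], [9]].
Step i=6: Q has 6 at row 1, column 3; remove that cell from P, ejecting 6. So w(6) = 6. P is now [[2, 3], [5, 8], [9]].
Step i=5: Q has 5 at row 2, column 2; remove 8 from row 2 of P and reverse-bump: 8 enters row 1 and ejects 3. So w(5) = 3. P is now [[2, 8], [5], [9]].
Step i=4: Q has 4 at row 3, column 1; remove 9 from row 3 of P and reverse-bump: 9 enters row 2 and ejects 5; 5 enters row 1 and ejects 2. So w(4) = 2. P is now [[5, 8], [9]].
Step i=3: Q has 3 at row 2, column 1; remove 9 from row 2 of P and reverse-bump: 9 enters row 1 and ejects 8. So w(3) = 8. P is now [[5, 9]].
Step i=2: Q has 2 at row 1, column 2; remove that cell from P, ejecting 9. So w(2) = 9. P is now [[5]].
Step i=1: Q has 1 at row 1, column 1; remove that cell from P, ejecting 5. So w(1) = 5. P is now [].

So w = 5 9 8 2 3 6 7 1 4.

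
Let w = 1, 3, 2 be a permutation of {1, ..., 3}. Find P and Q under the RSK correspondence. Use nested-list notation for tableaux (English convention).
P = [[1, 2], [3]], Q = [[1, 2], [3]]

Insert each entry of the permutation into P by Schensted row insertion, recording in Q the position of each new cell.

After inserting 1: P = [[1]].
After inserting 3: P = [[1, 3]].
After inserting 2: P = [[1, 2], [3]].

So P = [[1, 2], [3]], Q = [[1, 2], [3]].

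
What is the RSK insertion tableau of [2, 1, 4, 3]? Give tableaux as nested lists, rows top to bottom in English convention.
Insert 2: appended to row 1. P = [[2]].
Insert 1: 1 bumps 2 from row 1; 2 starts row 2. P = [[1], [2]].
Insert 4: appended to row 1. P = [[1, 4], [2]].
Insert 3: 3 bumps 4 from row 1; 4 appends to row 2. P = [[1, 3], [2, 4]].

So P = [[1, 3], [2, 4]].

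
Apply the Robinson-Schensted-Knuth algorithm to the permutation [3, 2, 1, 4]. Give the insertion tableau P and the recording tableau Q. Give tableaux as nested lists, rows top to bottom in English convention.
Insert each entry of the permutation into P by Schensted row insertion, recording in Q the position of each new cell.

Insert 3: appended to row 1. P = [[3]].
Insert 2: 2 bumps 3 from row 1; 3 starts row 2. P = [[2], [3]].
Insert 1: 1 bumps 2 from row 1; 2 bumps 3 from row 2; 3 starts row 3. P = [[1], [2], [3]].
Insert 4: appended to row 1. P = [[1, 4], [2], [3]].

So P = [[1, 4], [2], [3]], Q = [[1, 4], [2], [3]].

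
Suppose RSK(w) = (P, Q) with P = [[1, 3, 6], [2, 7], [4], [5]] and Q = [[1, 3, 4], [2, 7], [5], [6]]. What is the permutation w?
Reverse the RSK construction: for i from n down to 1, find the cell of Q containing i, remove the entry at that cell from P, and reverse-bump it up through P; the value ejected from row 1 is w(i).

Step i=7: Q has 7 at row 2, column 2; remove 7 from row 2 of P and reverse-bump: 7 enters row 1 and ejects 6. So w(7) = 6. P is now [[1, 3, 7], [2], [4], [5]].
Step i=6: Q has 6 at row 4, column 1; remove 5 from row 4 of P and reverse-bump: 5 enters row 3 and ejects 4; 4 enters row 2 and ejects 2; 2 enters row 1 and ejects 1. So w(6) = 1. P is now [[2, 3, 7], [4], [5]].
Step i=5: Q has 5 at row 3, column 1; remove 5 from row 3 of P and reverse-bump: 5 enters row 2 and ejects 4; 4 enters row 1 and ejects 3. So w(5) = 3. P is now [[2, 4, 7], [5]].
Step i=4: Q has 4 at row 1, column 3; remove that cell from P, ejecting 7. So w(4) = 7. P is now [[2, 4], [5]].
Step i=3: Q has 3 at row 1, column 2; remove that cell from P, ejecting 4. So w(3) = 4. P is now [[2], [5]].
Step i=2: Q has 2 at row 2, column 1; remove 5 from row 2 of P and reverse-bump: 5 enters row 1 and ejects 2. So w(2) = 2. P is now [[5]].
Step i=1: Q has 1 at row 1, column 1; remove that cell from P, ejecting 5. So w(1) = 5. P is now [].

So w = 5 2 4 7 3 1 6.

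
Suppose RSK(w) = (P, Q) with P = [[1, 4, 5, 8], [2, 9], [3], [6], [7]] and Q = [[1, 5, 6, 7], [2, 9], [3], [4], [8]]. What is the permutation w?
Reverse the RSK construction: for i from n down to 1, find the cell of Q containing i, remove the entry at that cell from P, and reverse-bump it up through P; the value ejected from row 1 is w(i).

Step i=9: Q has 9 at row 2, column 2; remove 9 from row 2 of P and reverse-bump: 9 enters row 1 and ejects 8. So w(9) = 8. P is now [[1, 4, 5, 9], [2], [3], [6], [7]].
Step i=8: Q has 8 at row 5, column 1; remove 7 from row 5 of P and reverse-bump: 7 enters row 4 and ejects 6; 6 enters row 3 and ejects 3; 3 enters row 2 and ejects 2; 2 enters row 1 and ejects 1. So w(8) = 1. P is now [[2, 4, 5, 9], [3], [6], [7]].
Step i=7: Q has 7 at row 1, column 4; remove that cell from P, ejecting 9. So w(7) = 9. P is now [[2, 4, 5], [3], [6], [7]].
Step i=6: Q has 6 at row 1, column 3; remove that cell from P, ejecting 5. So w(6) = 5. P is now [[2, 4], [3], [6], [7]].
Step i=5: Q has 5 at row 1, column 2; remove that cell from P, ejecting 4. So w(5) = 4. P is now [[2], [3], [6], [7]].
Step i=4: Q has 4 at row 4, column 1; remove 7 from row 4 of P and reverse-bump: 7 enters row 3 and ejects 6; 6 enters row 2 and ejects 3; 3 enters row 1 and ejects 2. So w(4) = 2. P is now [[3], [6], [7]].
Step i=3: Q has 3 at row 3, column 1; remove 7 from row 3 of P and reverse-bump: 7 enters row 2 and ejects 6; 6 enters row 1 and ejects 3. So w(3) = 3. P is now [[6], [7]].
Step i=2: Q has 2 at row 2, column 1; remove 7 from row 2 of P and reverse-bump: 7 enters row 1 and ejects 6. So w(2) = 6. P is now [[7]].
Step i=1: Q has 1 at row 1, column 1; remove that cell from P, ejecting 7. So w(1) = 7. P is now [].

So w = 7 6 3 2 4 5 9 1 8.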